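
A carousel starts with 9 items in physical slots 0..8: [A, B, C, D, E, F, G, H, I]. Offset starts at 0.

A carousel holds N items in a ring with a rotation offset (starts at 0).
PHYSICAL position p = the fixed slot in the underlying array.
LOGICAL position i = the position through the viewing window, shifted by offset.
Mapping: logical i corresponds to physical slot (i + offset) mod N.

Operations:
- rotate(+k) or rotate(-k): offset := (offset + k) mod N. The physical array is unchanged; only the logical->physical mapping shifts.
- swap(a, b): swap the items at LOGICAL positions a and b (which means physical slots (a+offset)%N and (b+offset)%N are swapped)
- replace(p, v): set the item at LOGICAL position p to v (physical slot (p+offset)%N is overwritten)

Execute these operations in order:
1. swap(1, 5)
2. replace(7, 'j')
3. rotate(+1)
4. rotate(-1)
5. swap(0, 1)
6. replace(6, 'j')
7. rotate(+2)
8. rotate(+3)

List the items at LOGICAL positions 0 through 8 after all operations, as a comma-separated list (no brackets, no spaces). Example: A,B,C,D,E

After op 1 (swap(1, 5)): offset=0, physical=[A,F,C,D,E,B,G,H,I], logical=[A,F,C,D,E,B,G,H,I]
After op 2 (replace(7, 'j')): offset=0, physical=[A,F,C,D,E,B,G,j,I], logical=[A,F,C,D,E,B,G,j,I]
After op 3 (rotate(+1)): offset=1, physical=[A,F,C,D,E,B,G,j,I], logical=[F,C,D,E,B,G,j,I,A]
After op 4 (rotate(-1)): offset=0, physical=[A,F,C,D,E,B,G,j,I], logical=[A,F,C,D,E,B,G,j,I]
After op 5 (swap(0, 1)): offset=0, physical=[F,A,C,D,E,B,G,j,I], logical=[F,A,C,D,E,B,G,j,I]
After op 6 (replace(6, 'j')): offset=0, physical=[F,A,C,D,E,B,j,j,I], logical=[F,A,C,D,E,B,j,j,I]
After op 7 (rotate(+2)): offset=2, physical=[F,A,C,D,E,B,j,j,I], logical=[C,D,E,B,j,j,I,F,A]
After op 8 (rotate(+3)): offset=5, physical=[F,A,C,D,E,B,j,j,I], logical=[B,j,j,I,F,A,C,D,E]

Answer: B,j,j,I,F,A,C,D,E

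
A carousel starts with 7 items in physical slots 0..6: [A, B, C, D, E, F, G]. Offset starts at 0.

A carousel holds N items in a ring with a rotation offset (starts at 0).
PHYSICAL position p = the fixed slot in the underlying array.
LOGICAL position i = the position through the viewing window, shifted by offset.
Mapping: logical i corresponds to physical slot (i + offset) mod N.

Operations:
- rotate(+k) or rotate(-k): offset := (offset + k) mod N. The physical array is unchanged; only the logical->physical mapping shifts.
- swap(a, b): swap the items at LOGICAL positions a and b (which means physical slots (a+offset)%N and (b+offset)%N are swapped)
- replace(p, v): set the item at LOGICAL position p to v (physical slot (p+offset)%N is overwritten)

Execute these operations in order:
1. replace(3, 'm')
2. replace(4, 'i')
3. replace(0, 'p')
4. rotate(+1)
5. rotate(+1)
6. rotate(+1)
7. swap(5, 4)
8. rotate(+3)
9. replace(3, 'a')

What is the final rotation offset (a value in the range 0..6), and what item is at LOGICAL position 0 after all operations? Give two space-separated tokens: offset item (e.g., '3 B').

After op 1 (replace(3, 'm')): offset=0, physical=[A,B,C,m,E,F,G], logical=[A,B,C,m,E,F,G]
After op 2 (replace(4, 'i')): offset=0, physical=[A,B,C,m,i,F,G], logical=[A,B,C,m,i,F,G]
After op 3 (replace(0, 'p')): offset=0, physical=[p,B,C,m,i,F,G], logical=[p,B,C,m,i,F,G]
After op 4 (rotate(+1)): offset=1, physical=[p,B,C,m,i,F,G], logical=[B,C,m,i,F,G,p]
After op 5 (rotate(+1)): offset=2, physical=[p,B,C,m,i,F,G], logical=[C,m,i,F,G,p,B]
After op 6 (rotate(+1)): offset=3, physical=[p,B,C,m,i,F,G], logical=[m,i,F,G,p,B,C]
After op 7 (swap(5, 4)): offset=3, physical=[B,p,C,m,i,F,G], logical=[m,i,F,G,B,p,C]
After op 8 (rotate(+3)): offset=6, physical=[B,p,C,m,i,F,G], logical=[G,B,p,C,m,i,F]
After op 9 (replace(3, 'a')): offset=6, physical=[B,p,a,m,i,F,G], logical=[G,B,p,a,m,i,F]

Answer: 6 G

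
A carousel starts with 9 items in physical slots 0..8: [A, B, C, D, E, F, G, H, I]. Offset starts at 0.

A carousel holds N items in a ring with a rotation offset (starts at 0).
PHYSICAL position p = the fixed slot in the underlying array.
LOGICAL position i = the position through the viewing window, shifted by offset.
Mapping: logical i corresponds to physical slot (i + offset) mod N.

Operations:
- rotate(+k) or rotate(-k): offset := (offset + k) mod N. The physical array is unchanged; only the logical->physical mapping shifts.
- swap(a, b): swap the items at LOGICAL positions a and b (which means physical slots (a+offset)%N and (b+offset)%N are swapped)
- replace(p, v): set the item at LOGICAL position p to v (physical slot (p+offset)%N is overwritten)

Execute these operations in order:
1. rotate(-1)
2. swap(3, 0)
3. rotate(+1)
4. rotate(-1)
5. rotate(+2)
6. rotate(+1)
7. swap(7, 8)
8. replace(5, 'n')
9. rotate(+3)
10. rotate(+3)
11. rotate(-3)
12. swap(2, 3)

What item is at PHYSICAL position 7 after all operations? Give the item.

After op 1 (rotate(-1)): offset=8, physical=[A,B,C,D,E,F,G,H,I], logical=[I,A,B,C,D,E,F,G,H]
After op 2 (swap(3, 0)): offset=8, physical=[A,B,I,D,E,F,G,H,C], logical=[C,A,B,I,D,E,F,G,H]
After op 3 (rotate(+1)): offset=0, physical=[A,B,I,D,E,F,G,H,C], logical=[A,B,I,D,E,F,G,H,C]
After op 4 (rotate(-1)): offset=8, physical=[A,B,I,D,E,F,G,H,C], logical=[C,A,B,I,D,E,F,G,H]
After op 5 (rotate(+2)): offset=1, physical=[A,B,I,D,E,F,G,H,C], logical=[B,I,D,E,F,G,H,C,A]
After op 6 (rotate(+1)): offset=2, physical=[A,B,I,D,E,F,G,H,C], logical=[I,D,E,F,G,H,C,A,B]
After op 7 (swap(7, 8)): offset=2, physical=[B,A,I,D,E,F,G,H,C], logical=[I,D,E,F,G,H,C,B,A]
After op 8 (replace(5, 'n')): offset=2, physical=[B,A,I,D,E,F,G,n,C], logical=[I,D,E,F,G,n,C,B,A]
After op 9 (rotate(+3)): offset=5, physical=[B,A,I,D,E,F,G,n,C], logical=[F,G,n,C,B,A,I,D,E]
After op 10 (rotate(+3)): offset=8, physical=[B,A,I,D,E,F,G,n,C], logical=[C,B,A,I,D,E,F,G,n]
After op 11 (rotate(-3)): offset=5, physical=[B,A,I,D,E,F,G,n,C], logical=[F,G,n,C,B,A,I,D,E]
After op 12 (swap(2, 3)): offset=5, physical=[B,A,I,D,E,F,G,C,n], logical=[F,G,C,n,B,A,I,D,E]

Answer: C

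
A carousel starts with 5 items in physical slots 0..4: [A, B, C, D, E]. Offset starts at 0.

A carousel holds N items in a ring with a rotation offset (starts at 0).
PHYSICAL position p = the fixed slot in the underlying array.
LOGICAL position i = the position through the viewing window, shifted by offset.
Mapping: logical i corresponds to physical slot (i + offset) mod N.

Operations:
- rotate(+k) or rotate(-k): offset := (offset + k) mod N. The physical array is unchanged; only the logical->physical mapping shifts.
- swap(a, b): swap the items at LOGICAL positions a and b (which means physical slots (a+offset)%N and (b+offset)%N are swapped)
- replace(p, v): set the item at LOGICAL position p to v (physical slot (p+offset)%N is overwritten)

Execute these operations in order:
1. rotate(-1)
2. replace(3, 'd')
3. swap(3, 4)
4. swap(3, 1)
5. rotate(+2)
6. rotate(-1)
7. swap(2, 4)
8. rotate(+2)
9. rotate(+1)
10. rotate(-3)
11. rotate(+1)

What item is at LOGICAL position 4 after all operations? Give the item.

After op 1 (rotate(-1)): offset=4, physical=[A,B,C,D,E], logical=[E,A,B,C,D]
After op 2 (replace(3, 'd')): offset=4, physical=[A,B,d,D,E], logical=[E,A,B,d,D]
After op 3 (swap(3, 4)): offset=4, physical=[A,B,D,d,E], logical=[E,A,B,D,d]
After op 4 (swap(3, 1)): offset=4, physical=[D,B,A,d,E], logical=[E,D,B,A,d]
After op 5 (rotate(+2)): offset=1, physical=[D,B,A,d,E], logical=[B,A,d,E,D]
After op 6 (rotate(-1)): offset=0, physical=[D,B,A,d,E], logical=[D,B,A,d,E]
After op 7 (swap(2, 4)): offset=0, physical=[D,B,E,d,A], logical=[D,B,E,d,A]
After op 8 (rotate(+2)): offset=2, physical=[D,B,E,d,A], logical=[E,d,A,D,B]
After op 9 (rotate(+1)): offset=3, physical=[D,B,E,d,A], logical=[d,A,D,B,E]
After op 10 (rotate(-3)): offset=0, physical=[D,B,E,d,A], logical=[D,B,E,d,A]
After op 11 (rotate(+1)): offset=1, physical=[D,B,E,d,A], logical=[B,E,d,A,D]

Answer: D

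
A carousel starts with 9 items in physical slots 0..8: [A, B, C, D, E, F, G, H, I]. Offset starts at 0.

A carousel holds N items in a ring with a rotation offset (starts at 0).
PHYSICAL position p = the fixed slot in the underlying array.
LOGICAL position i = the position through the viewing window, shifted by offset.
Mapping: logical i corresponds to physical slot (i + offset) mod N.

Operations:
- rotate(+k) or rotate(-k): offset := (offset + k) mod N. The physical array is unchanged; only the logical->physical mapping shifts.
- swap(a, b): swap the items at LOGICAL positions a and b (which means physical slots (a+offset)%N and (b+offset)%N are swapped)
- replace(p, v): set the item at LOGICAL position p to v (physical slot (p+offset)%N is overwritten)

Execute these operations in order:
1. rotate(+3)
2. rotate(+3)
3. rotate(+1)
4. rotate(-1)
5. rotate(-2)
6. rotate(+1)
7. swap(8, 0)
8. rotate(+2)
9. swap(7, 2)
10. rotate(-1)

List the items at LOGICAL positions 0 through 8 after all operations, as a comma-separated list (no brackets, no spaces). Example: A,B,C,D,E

Answer: G,H,I,E,B,C,D,F,A

Derivation:
After op 1 (rotate(+3)): offset=3, physical=[A,B,C,D,E,F,G,H,I], logical=[D,E,F,G,H,I,A,B,C]
After op 2 (rotate(+3)): offset=6, physical=[A,B,C,D,E,F,G,H,I], logical=[G,H,I,A,B,C,D,E,F]
After op 3 (rotate(+1)): offset=7, physical=[A,B,C,D,E,F,G,H,I], logical=[H,I,A,B,C,D,E,F,G]
After op 4 (rotate(-1)): offset=6, physical=[A,B,C,D,E,F,G,H,I], logical=[G,H,I,A,B,C,D,E,F]
After op 5 (rotate(-2)): offset=4, physical=[A,B,C,D,E,F,G,H,I], logical=[E,F,G,H,I,A,B,C,D]
After op 6 (rotate(+1)): offset=5, physical=[A,B,C,D,E,F,G,H,I], logical=[F,G,H,I,A,B,C,D,E]
After op 7 (swap(8, 0)): offset=5, physical=[A,B,C,D,F,E,G,H,I], logical=[E,G,H,I,A,B,C,D,F]
After op 8 (rotate(+2)): offset=7, physical=[A,B,C,D,F,E,G,H,I], logical=[H,I,A,B,C,D,F,E,G]
After op 9 (swap(7, 2)): offset=7, physical=[E,B,C,D,F,A,G,H,I], logical=[H,I,E,B,C,D,F,A,G]
After op 10 (rotate(-1)): offset=6, physical=[E,B,C,D,F,A,G,H,I], logical=[G,H,I,E,B,C,D,F,A]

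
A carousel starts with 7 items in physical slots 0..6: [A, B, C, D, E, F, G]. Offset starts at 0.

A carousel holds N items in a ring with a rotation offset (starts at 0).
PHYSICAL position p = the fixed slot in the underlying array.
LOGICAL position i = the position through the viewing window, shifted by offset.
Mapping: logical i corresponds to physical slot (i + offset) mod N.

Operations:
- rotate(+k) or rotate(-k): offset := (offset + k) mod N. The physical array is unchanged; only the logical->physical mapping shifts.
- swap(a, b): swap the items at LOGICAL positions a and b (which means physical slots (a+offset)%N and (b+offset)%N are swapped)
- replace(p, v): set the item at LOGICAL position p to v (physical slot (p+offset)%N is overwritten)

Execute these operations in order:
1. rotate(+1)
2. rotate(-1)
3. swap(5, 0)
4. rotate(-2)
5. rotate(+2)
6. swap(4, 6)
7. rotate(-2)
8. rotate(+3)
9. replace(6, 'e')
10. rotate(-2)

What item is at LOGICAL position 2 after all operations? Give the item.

Answer: B

Derivation:
After op 1 (rotate(+1)): offset=1, physical=[A,B,C,D,E,F,G], logical=[B,C,D,E,F,G,A]
After op 2 (rotate(-1)): offset=0, physical=[A,B,C,D,E,F,G], logical=[A,B,C,D,E,F,G]
After op 3 (swap(5, 0)): offset=0, physical=[F,B,C,D,E,A,G], logical=[F,B,C,D,E,A,G]
After op 4 (rotate(-2)): offset=5, physical=[F,B,C,D,E,A,G], logical=[A,G,F,B,C,D,E]
After op 5 (rotate(+2)): offset=0, physical=[F,B,C,D,E,A,G], logical=[F,B,C,D,E,A,G]
After op 6 (swap(4, 6)): offset=0, physical=[F,B,C,D,G,A,E], logical=[F,B,C,D,G,A,E]
After op 7 (rotate(-2)): offset=5, physical=[F,B,C,D,G,A,E], logical=[A,E,F,B,C,D,G]
After op 8 (rotate(+3)): offset=1, physical=[F,B,C,D,G,A,E], logical=[B,C,D,G,A,E,F]
After op 9 (replace(6, 'e')): offset=1, physical=[e,B,C,D,G,A,E], logical=[B,C,D,G,A,E,e]
After op 10 (rotate(-2)): offset=6, physical=[e,B,C,D,G,A,E], logical=[E,e,B,C,D,G,A]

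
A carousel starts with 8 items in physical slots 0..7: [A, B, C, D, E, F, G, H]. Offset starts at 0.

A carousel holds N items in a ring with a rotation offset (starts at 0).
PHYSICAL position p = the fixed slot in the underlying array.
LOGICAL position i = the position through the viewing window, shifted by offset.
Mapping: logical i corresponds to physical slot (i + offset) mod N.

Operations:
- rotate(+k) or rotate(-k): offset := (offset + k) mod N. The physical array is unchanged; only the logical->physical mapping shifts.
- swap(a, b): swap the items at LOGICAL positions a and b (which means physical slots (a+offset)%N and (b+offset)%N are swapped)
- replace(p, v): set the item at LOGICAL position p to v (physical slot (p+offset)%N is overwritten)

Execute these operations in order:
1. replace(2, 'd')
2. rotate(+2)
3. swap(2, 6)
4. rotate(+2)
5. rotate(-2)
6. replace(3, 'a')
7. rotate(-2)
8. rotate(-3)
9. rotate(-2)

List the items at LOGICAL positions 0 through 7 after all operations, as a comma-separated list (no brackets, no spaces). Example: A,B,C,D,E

After op 1 (replace(2, 'd')): offset=0, physical=[A,B,d,D,E,F,G,H], logical=[A,B,d,D,E,F,G,H]
After op 2 (rotate(+2)): offset=2, physical=[A,B,d,D,E,F,G,H], logical=[d,D,E,F,G,H,A,B]
After op 3 (swap(2, 6)): offset=2, physical=[E,B,d,D,A,F,G,H], logical=[d,D,A,F,G,H,E,B]
After op 4 (rotate(+2)): offset=4, physical=[E,B,d,D,A,F,G,H], logical=[A,F,G,H,E,B,d,D]
After op 5 (rotate(-2)): offset=2, physical=[E,B,d,D,A,F,G,H], logical=[d,D,A,F,G,H,E,B]
After op 6 (replace(3, 'a')): offset=2, physical=[E,B,d,D,A,a,G,H], logical=[d,D,A,a,G,H,E,B]
After op 7 (rotate(-2)): offset=0, physical=[E,B,d,D,A,a,G,H], logical=[E,B,d,D,A,a,G,H]
After op 8 (rotate(-3)): offset=5, physical=[E,B,d,D,A,a,G,H], logical=[a,G,H,E,B,d,D,A]
After op 9 (rotate(-2)): offset=3, physical=[E,B,d,D,A,a,G,H], logical=[D,A,a,G,H,E,B,d]

Answer: D,A,a,G,H,E,B,d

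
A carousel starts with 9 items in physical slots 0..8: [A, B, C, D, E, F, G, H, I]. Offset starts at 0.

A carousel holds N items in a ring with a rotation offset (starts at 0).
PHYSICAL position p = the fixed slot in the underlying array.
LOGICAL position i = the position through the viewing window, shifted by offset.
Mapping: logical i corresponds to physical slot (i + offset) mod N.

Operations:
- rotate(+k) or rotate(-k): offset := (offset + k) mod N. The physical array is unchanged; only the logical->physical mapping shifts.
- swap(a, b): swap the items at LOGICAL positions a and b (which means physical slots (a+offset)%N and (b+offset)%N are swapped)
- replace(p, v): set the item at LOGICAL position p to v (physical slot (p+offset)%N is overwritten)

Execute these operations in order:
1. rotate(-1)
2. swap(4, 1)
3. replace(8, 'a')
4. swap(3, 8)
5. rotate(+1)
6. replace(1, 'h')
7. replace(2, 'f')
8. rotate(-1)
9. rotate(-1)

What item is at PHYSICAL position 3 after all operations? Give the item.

Answer: A

Derivation:
After op 1 (rotate(-1)): offset=8, physical=[A,B,C,D,E,F,G,H,I], logical=[I,A,B,C,D,E,F,G,H]
After op 2 (swap(4, 1)): offset=8, physical=[D,B,C,A,E,F,G,H,I], logical=[I,D,B,C,A,E,F,G,H]
After op 3 (replace(8, 'a')): offset=8, physical=[D,B,C,A,E,F,G,a,I], logical=[I,D,B,C,A,E,F,G,a]
After op 4 (swap(3, 8)): offset=8, physical=[D,B,a,A,E,F,G,C,I], logical=[I,D,B,a,A,E,F,G,C]
After op 5 (rotate(+1)): offset=0, physical=[D,B,a,A,E,F,G,C,I], logical=[D,B,a,A,E,F,G,C,I]
After op 6 (replace(1, 'h')): offset=0, physical=[D,h,a,A,E,F,G,C,I], logical=[D,h,a,A,E,F,G,C,I]
After op 7 (replace(2, 'f')): offset=0, physical=[D,h,f,A,E,F,G,C,I], logical=[D,h,f,A,E,F,G,C,I]
After op 8 (rotate(-1)): offset=8, physical=[D,h,f,A,E,F,G,C,I], logical=[I,D,h,f,A,E,F,G,C]
After op 9 (rotate(-1)): offset=7, physical=[D,h,f,A,E,F,G,C,I], logical=[C,I,D,h,f,A,E,F,G]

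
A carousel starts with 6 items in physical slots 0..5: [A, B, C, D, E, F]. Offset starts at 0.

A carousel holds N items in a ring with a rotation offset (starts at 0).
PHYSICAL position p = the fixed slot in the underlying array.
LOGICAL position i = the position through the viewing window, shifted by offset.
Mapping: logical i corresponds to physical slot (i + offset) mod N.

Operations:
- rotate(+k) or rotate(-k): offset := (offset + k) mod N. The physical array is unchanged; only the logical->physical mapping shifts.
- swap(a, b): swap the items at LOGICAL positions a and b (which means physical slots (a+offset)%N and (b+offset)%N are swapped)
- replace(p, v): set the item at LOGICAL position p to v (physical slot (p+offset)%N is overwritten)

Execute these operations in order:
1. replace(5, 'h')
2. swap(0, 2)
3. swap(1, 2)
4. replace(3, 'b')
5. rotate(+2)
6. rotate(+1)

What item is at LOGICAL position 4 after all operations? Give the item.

After op 1 (replace(5, 'h')): offset=0, physical=[A,B,C,D,E,h], logical=[A,B,C,D,E,h]
After op 2 (swap(0, 2)): offset=0, physical=[C,B,A,D,E,h], logical=[C,B,A,D,E,h]
After op 3 (swap(1, 2)): offset=0, physical=[C,A,B,D,E,h], logical=[C,A,B,D,E,h]
After op 4 (replace(3, 'b')): offset=0, physical=[C,A,B,b,E,h], logical=[C,A,B,b,E,h]
After op 5 (rotate(+2)): offset=2, physical=[C,A,B,b,E,h], logical=[B,b,E,h,C,A]
After op 6 (rotate(+1)): offset=3, physical=[C,A,B,b,E,h], logical=[b,E,h,C,A,B]

Answer: A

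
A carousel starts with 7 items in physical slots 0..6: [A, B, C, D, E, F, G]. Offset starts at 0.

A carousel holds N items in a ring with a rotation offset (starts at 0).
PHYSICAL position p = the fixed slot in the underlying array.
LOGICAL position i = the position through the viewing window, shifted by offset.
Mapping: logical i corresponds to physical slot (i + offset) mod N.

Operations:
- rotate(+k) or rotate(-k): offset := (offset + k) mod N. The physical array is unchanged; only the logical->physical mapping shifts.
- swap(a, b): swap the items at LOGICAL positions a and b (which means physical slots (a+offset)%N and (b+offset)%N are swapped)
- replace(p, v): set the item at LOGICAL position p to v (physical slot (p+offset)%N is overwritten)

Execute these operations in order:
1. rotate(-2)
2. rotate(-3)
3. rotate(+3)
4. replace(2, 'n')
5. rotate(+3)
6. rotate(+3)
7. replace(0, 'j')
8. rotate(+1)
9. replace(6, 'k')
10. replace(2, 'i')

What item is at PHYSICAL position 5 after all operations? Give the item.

After op 1 (rotate(-2)): offset=5, physical=[A,B,C,D,E,F,G], logical=[F,G,A,B,C,D,E]
After op 2 (rotate(-3)): offset=2, physical=[A,B,C,D,E,F,G], logical=[C,D,E,F,G,A,B]
After op 3 (rotate(+3)): offset=5, physical=[A,B,C,D,E,F,G], logical=[F,G,A,B,C,D,E]
After op 4 (replace(2, 'n')): offset=5, physical=[n,B,C,D,E,F,G], logical=[F,G,n,B,C,D,E]
After op 5 (rotate(+3)): offset=1, physical=[n,B,C,D,E,F,G], logical=[B,C,D,E,F,G,n]
After op 6 (rotate(+3)): offset=4, physical=[n,B,C,D,E,F,G], logical=[E,F,G,n,B,C,D]
After op 7 (replace(0, 'j')): offset=4, physical=[n,B,C,D,j,F,G], logical=[j,F,G,n,B,C,D]
After op 8 (rotate(+1)): offset=5, physical=[n,B,C,D,j,F,G], logical=[F,G,n,B,C,D,j]
After op 9 (replace(6, 'k')): offset=5, physical=[n,B,C,D,k,F,G], logical=[F,G,n,B,C,D,k]
After op 10 (replace(2, 'i')): offset=5, physical=[i,B,C,D,k,F,G], logical=[F,G,i,B,C,D,k]

Answer: F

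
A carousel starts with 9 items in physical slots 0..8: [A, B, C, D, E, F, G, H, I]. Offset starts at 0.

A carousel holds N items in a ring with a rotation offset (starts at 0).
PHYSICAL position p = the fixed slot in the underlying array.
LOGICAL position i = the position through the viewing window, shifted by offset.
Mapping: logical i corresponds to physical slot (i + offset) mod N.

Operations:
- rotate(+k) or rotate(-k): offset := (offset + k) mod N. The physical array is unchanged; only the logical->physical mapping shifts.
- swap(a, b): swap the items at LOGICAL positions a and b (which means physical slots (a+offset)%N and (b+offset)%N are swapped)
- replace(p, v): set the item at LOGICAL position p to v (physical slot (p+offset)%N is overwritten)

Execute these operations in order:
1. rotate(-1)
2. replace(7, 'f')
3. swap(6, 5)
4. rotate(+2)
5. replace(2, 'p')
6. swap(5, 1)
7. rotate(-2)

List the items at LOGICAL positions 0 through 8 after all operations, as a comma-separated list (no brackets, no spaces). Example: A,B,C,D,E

Answer: I,A,B,f,p,F,E,C,H

Derivation:
After op 1 (rotate(-1)): offset=8, physical=[A,B,C,D,E,F,G,H,I], logical=[I,A,B,C,D,E,F,G,H]
After op 2 (replace(7, 'f')): offset=8, physical=[A,B,C,D,E,F,f,H,I], logical=[I,A,B,C,D,E,F,f,H]
After op 3 (swap(6, 5)): offset=8, physical=[A,B,C,D,F,E,f,H,I], logical=[I,A,B,C,D,F,E,f,H]
After op 4 (rotate(+2)): offset=1, physical=[A,B,C,D,F,E,f,H,I], logical=[B,C,D,F,E,f,H,I,A]
After op 5 (replace(2, 'p')): offset=1, physical=[A,B,C,p,F,E,f,H,I], logical=[B,C,p,F,E,f,H,I,A]
After op 6 (swap(5, 1)): offset=1, physical=[A,B,f,p,F,E,C,H,I], logical=[B,f,p,F,E,C,H,I,A]
After op 7 (rotate(-2)): offset=8, physical=[A,B,f,p,F,E,C,H,I], logical=[I,A,B,f,p,F,E,C,H]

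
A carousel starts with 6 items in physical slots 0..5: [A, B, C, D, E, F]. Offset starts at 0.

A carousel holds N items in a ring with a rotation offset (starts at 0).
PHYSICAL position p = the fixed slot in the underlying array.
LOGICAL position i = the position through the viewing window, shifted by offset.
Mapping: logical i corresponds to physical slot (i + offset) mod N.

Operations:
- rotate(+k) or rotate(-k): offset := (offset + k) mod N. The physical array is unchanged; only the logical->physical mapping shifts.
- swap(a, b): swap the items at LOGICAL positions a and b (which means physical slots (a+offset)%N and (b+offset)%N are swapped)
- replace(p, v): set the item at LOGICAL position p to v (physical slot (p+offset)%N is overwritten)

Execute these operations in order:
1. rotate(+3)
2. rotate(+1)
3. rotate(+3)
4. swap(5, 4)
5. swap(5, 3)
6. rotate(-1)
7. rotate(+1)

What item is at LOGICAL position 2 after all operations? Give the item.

After op 1 (rotate(+3)): offset=3, physical=[A,B,C,D,E,F], logical=[D,E,F,A,B,C]
After op 2 (rotate(+1)): offset=4, physical=[A,B,C,D,E,F], logical=[E,F,A,B,C,D]
After op 3 (rotate(+3)): offset=1, physical=[A,B,C,D,E,F], logical=[B,C,D,E,F,A]
After op 4 (swap(5, 4)): offset=1, physical=[F,B,C,D,E,A], logical=[B,C,D,E,A,F]
After op 5 (swap(5, 3)): offset=1, physical=[E,B,C,D,F,A], logical=[B,C,D,F,A,E]
After op 6 (rotate(-1)): offset=0, physical=[E,B,C,D,F,A], logical=[E,B,C,D,F,A]
After op 7 (rotate(+1)): offset=1, physical=[E,B,C,D,F,A], logical=[B,C,D,F,A,E]

Answer: D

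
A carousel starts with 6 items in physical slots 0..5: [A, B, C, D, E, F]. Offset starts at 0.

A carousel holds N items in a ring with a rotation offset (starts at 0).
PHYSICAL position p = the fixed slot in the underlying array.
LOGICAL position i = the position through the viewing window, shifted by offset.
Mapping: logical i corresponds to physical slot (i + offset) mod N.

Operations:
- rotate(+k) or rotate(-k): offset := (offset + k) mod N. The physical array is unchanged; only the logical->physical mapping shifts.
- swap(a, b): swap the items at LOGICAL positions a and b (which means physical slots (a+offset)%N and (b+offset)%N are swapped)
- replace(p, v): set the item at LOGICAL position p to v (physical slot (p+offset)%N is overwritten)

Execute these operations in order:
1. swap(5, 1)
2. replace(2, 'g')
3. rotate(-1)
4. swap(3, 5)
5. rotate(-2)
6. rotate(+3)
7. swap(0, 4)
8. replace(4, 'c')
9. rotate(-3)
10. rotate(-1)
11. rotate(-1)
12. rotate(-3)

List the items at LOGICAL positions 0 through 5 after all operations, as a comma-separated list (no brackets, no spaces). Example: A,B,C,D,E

Answer: c,B,g,F,E,D

Derivation:
After op 1 (swap(5, 1)): offset=0, physical=[A,F,C,D,E,B], logical=[A,F,C,D,E,B]
After op 2 (replace(2, 'g')): offset=0, physical=[A,F,g,D,E,B], logical=[A,F,g,D,E,B]
After op 3 (rotate(-1)): offset=5, physical=[A,F,g,D,E,B], logical=[B,A,F,g,D,E]
After op 4 (swap(3, 5)): offset=5, physical=[A,F,E,D,g,B], logical=[B,A,F,E,D,g]
After op 5 (rotate(-2)): offset=3, physical=[A,F,E,D,g,B], logical=[D,g,B,A,F,E]
After op 6 (rotate(+3)): offset=0, physical=[A,F,E,D,g,B], logical=[A,F,E,D,g,B]
After op 7 (swap(0, 4)): offset=0, physical=[g,F,E,D,A,B], logical=[g,F,E,D,A,B]
After op 8 (replace(4, 'c')): offset=0, physical=[g,F,E,D,c,B], logical=[g,F,E,D,c,B]
After op 9 (rotate(-3)): offset=3, physical=[g,F,E,D,c,B], logical=[D,c,B,g,F,E]
After op 10 (rotate(-1)): offset=2, physical=[g,F,E,D,c,B], logical=[E,D,c,B,g,F]
After op 11 (rotate(-1)): offset=1, physical=[g,F,E,D,c,B], logical=[F,E,D,c,B,g]
After op 12 (rotate(-3)): offset=4, physical=[g,F,E,D,c,B], logical=[c,B,g,F,E,D]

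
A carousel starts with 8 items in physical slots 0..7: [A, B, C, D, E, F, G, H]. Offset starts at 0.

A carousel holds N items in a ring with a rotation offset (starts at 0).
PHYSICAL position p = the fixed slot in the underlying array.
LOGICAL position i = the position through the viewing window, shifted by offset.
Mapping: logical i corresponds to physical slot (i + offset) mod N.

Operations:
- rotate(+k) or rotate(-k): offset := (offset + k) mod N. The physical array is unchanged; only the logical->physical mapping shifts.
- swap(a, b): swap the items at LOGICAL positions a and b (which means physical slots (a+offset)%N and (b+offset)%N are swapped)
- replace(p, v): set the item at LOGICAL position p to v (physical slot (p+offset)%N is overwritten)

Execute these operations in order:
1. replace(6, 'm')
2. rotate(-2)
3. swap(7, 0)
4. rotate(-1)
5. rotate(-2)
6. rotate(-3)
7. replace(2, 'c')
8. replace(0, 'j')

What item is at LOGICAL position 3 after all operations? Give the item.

Answer: D

Derivation:
After op 1 (replace(6, 'm')): offset=0, physical=[A,B,C,D,E,F,m,H], logical=[A,B,C,D,E,F,m,H]
After op 2 (rotate(-2)): offset=6, physical=[A,B,C,D,E,F,m,H], logical=[m,H,A,B,C,D,E,F]
After op 3 (swap(7, 0)): offset=6, physical=[A,B,C,D,E,m,F,H], logical=[F,H,A,B,C,D,E,m]
After op 4 (rotate(-1)): offset=5, physical=[A,B,C,D,E,m,F,H], logical=[m,F,H,A,B,C,D,E]
After op 5 (rotate(-2)): offset=3, physical=[A,B,C,D,E,m,F,H], logical=[D,E,m,F,H,A,B,C]
After op 6 (rotate(-3)): offset=0, physical=[A,B,C,D,E,m,F,H], logical=[A,B,C,D,E,m,F,H]
After op 7 (replace(2, 'c')): offset=0, physical=[A,B,c,D,E,m,F,H], logical=[A,B,c,D,E,m,F,H]
After op 8 (replace(0, 'j')): offset=0, physical=[j,B,c,D,E,m,F,H], logical=[j,B,c,D,E,m,F,H]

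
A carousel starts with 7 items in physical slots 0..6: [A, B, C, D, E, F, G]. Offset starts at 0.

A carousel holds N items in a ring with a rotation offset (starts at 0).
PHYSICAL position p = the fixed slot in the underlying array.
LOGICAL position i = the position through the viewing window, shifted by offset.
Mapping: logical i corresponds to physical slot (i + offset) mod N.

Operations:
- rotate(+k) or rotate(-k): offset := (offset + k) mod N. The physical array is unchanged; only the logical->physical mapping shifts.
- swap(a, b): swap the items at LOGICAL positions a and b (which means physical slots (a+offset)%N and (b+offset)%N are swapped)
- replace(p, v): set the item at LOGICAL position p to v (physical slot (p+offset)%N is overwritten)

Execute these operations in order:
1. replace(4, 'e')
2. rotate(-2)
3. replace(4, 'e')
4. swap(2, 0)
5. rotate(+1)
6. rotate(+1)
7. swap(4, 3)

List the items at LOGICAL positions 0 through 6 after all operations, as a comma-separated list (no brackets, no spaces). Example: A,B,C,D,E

Answer: F,B,e,e,D,A,G

Derivation:
After op 1 (replace(4, 'e')): offset=0, physical=[A,B,C,D,e,F,G], logical=[A,B,C,D,e,F,G]
After op 2 (rotate(-2)): offset=5, physical=[A,B,C,D,e,F,G], logical=[F,G,A,B,C,D,e]
After op 3 (replace(4, 'e')): offset=5, physical=[A,B,e,D,e,F,G], logical=[F,G,A,B,e,D,e]
After op 4 (swap(2, 0)): offset=5, physical=[F,B,e,D,e,A,G], logical=[A,G,F,B,e,D,e]
After op 5 (rotate(+1)): offset=6, physical=[F,B,e,D,e,A,G], logical=[G,F,B,e,D,e,A]
After op 6 (rotate(+1)): offset=0, physical=[F,B,e,D,e,A,G], logical=[F,B,e,D,e,A,G]
After op 7 (swap(4, 3)): offset=0, physical=[F,B,e,e,D,A,G], logical=[F,B,e,e,D,A,G]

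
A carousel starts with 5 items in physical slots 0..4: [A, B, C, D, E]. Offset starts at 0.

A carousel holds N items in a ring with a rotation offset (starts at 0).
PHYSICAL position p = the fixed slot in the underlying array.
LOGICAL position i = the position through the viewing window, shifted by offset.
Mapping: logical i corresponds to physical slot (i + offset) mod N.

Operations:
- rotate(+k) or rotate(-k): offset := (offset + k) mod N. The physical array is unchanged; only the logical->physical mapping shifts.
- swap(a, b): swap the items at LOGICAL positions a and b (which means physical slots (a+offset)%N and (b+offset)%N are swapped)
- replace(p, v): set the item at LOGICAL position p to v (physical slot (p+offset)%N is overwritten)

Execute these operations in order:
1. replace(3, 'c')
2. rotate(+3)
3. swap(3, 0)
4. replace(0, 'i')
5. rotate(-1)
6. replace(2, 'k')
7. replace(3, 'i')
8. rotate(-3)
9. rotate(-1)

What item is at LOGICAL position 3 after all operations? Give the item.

After op 1 (replace(3, 'c')): offset=0, physical=[A,B,C,c,E], logical=[A,B,C,c,E]
After op 2 (rotate(+3)): offset=3, physical=[A,B,C,c,E], logical=[c,E,A,B,C]
After op 3 (swap(3, 0)): offset=3, physical=[A,c,C,B,E], logical=[B,E,A,c,C]
After op 4 (replace(0, 'i')): offset=3, physical=[A,c,C,i,E], logical=[i,E,A,c,C]
After op 5 (rotate(-1)): offset=2, physical=[A,c,C,i,E], logical=[C,i,E,A,c]
After op 6 (replace(2, 'k')): offset=2, physical=[A,c,C,i,k], logical=[C,i,k,A,c]
After op 7 (replace(3, 'i')): offset=2, physical=[i,c,C,i,k], logical=[C,i,k,i,c]
After op 8 (rotate(-3)): offset=4, physical=[i,c,C,i,k], logical=[k,i,c,C,i]
After op 9 (rotate(-1)): offset=3, physical=[i,c,C,i,k], logical=[i,k,i,c,C]

Answer: c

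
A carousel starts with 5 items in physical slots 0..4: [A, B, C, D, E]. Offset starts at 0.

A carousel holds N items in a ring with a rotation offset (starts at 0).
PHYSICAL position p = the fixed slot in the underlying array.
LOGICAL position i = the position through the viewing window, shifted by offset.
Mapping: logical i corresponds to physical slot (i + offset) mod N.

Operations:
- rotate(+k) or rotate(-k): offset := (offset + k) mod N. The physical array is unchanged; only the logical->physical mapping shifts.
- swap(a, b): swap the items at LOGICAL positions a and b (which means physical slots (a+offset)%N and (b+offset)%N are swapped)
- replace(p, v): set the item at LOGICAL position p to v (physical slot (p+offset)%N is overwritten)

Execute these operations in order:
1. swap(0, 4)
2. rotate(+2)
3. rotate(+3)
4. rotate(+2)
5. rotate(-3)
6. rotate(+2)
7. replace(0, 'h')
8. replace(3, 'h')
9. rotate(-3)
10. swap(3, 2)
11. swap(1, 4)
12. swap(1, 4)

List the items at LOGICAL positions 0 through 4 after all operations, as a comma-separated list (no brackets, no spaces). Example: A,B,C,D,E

Answer: D,h,h,E,C

Derivation:
After op 1 (swap(0, 4)): offset=0, physical=[E,B,C,D,A], logical=[E,B,C,D,A]
After op 2 (rotate(+2)): offset=2, physical=[E,B,C,D,A], logical=[C,D,A,E,B]
After op 3 (rotate(+3)): offset=0, physical=[E,B,C,D,A], logical=[E,B,C,D,A]
After op 4 (rotate(+2)): offset=2, physical=[E,B,C,D,A], logical=[C,D,A,E,B]
After op 5 (rotate(-3)): offset=4, physical=[E,B,C,D,A], logical=[A,E,B,C,D]
After op 6 (rotate(+2)): offset=1, physical=[E,B,C,D,A], logical=[B,C,D,A,E]
After op 7 (replace(0, 'h')): offset=1, physical=[E,h,C,D,A], logical=[h,C,D,A,E]
After op 8 (replace(3, 'h')): offset=1, physical=[E,h,C,D,h], logical=[h,C,D,h,E]
After op 9 (rotate(-3)): offset=3, physical=[E,h,C,D,h], logical=[D,h,E,h,C]
After op 10 (swap(3, 2)): offset=3, physical=[h,E,C,D,h], logical=[D,h,h,E,C]
After op 11 (swap(1, 4)): offset=3, physical=[h,E,h,D,C], logical=[D,C,h,E,h]
After op 12 (swap(1, 4)): offset=3, physical=[h,E,C,D,h], logical=[D,h,h,E,C]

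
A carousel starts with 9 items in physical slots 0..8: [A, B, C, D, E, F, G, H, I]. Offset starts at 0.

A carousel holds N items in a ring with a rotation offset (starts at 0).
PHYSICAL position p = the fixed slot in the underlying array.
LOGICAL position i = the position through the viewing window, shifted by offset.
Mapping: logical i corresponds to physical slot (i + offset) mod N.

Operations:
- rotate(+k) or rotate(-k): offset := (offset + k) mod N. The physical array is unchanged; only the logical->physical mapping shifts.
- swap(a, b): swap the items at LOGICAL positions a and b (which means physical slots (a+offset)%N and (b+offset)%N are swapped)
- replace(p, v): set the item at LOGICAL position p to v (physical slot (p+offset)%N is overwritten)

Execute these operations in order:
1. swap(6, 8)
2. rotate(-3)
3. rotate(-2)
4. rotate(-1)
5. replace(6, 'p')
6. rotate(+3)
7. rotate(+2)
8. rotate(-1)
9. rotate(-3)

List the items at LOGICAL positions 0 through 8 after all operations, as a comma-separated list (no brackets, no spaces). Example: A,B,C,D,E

Answer: E,F,I,H,G,p,B,C,D

Derivation:
After op 1 (swap(6, 8)): offset=0, physical=[A,B,C,D,E,F,I,H,G], logical=[A,B,C,D,E,F,I,H,G]
After op 2 (rotate(-3)): offset=6, physical=[A,B,C,D,E,F,I,H,G], logical=[I,H,G,A,B,C,D,E,F]
After op 3 (rotate(-2)): offset=4, physical=[A,B,C,D,E,F,I,H,G], logical=[E,F,I,H,G,A,B,C,D]
After op 4 (rotate(-1)): offset=3, physical=[A,B,C,D,E,F,I,H,G], logical=[D,E,F,I,H,G,A,B,C]
After op 5 (replace(6, 'p')): offset=3, physical=[p,B,C,D,E,F,I,H,G], logical=[D,E,F,I,H,G,p,B,C]
After op 6 (rotate(+3)): offset=6, physical=[p,B,C,D,E,F,I,H,G], logical=[I,H,G,p,B,C,D,E,F]
After op 7 (rotate(+2)): offset=8, physical=[p,B,C,D,E,F,I,H,G], logical=[G,p,B,C,D,E,F,I,H]
After op 8 (rotate(-1)): offset=7, physical=[p,B,C,D,E,F,I,H,G], logical=[H,G,p,B,C,D,E,F,I]
After op 9 (rotate(-3)): offset=4, physical=[p,B,C,D,E,F,I,H,G], logical=[E,F,I,H,G,p,B,C,D]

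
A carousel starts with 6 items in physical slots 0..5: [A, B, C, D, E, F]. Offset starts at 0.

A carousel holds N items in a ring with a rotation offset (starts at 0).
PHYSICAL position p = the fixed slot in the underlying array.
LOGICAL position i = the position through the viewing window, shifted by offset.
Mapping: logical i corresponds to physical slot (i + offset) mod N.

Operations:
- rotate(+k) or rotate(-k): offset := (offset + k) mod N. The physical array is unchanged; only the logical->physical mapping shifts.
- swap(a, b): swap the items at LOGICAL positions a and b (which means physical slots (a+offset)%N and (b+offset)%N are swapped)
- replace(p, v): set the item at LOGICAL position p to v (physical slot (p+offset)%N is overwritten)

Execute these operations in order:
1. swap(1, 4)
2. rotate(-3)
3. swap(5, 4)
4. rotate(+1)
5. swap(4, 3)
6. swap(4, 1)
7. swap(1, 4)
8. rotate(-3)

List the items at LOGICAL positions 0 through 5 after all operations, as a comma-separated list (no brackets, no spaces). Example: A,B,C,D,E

Answer: E,C,D,B,F,A

Derivation:
After op 1 (swap(1, 4)): offset=0, physical=[A,E,C,D,B,F], logical=[A,E,C,D,B,F]
After op 2 (rotate(-3)): offset=3, physical=[A,E,C,D,B,F], logical=[D,B,F,A,E,C]
After op 3 (swap(5, 4)): offset=3, physical=[A,C,E,D,B,F], logical=[D,B,F,A,C,E]
After op 4 (rotate(+1)): offset=4, physical=[A,C,E,D,B,F], logical=[B,F,A,C,E,D]
After op 5 (swap(4, 3)): offset=4, physical=[A,E,C,D,B,F], logical=[B,F,A,E,C,D]
After op 6 (swap(4, 1)): offset=4, physical=[A,E,F,D,B,C], logical=[B,C,A,E,F,D]
After op 7 (swap(1, 4)): offset=4, physical=[A,E,C,D,B,F], logical=[B,F,A,E,C,D]
After op 8 (rotate(-3)): offset=1, physical=[A,E,C,D,B,F], logical=[E,C,D,B,F,A]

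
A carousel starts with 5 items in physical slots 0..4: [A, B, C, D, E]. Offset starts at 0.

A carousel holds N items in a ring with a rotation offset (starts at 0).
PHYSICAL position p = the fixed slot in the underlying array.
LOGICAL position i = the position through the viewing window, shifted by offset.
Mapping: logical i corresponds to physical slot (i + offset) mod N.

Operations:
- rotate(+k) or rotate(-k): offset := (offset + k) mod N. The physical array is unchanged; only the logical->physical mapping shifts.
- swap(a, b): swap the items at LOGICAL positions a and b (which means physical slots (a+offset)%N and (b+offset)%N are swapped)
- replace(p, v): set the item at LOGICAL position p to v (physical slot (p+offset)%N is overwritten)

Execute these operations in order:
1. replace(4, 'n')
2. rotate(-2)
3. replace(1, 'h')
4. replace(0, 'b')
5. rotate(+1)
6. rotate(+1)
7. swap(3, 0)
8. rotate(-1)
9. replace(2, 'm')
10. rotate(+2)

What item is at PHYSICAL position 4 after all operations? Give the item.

After op 1 (replace(4, 'n')): offset=0, physical=[A,B,C,D,n], logical=[A,B,C,D,n]
After op 2 (rotate(-2)): offset=3, physical=[A,B,C,D,n], logical=[D,n,A,B,C]
After op 3 (replace(1, 'h')): offset=3, physical=[A,B,C,D,h], logical=[D,h,A,B,C]
After op 4 (replace(0, 'b')): offset=3, physical=[A,B,C,b,h], logical=[b,h,A,B,C]
After op 5 (rotate(+1)): offset=4, physical=[A,B,C,b,h], logical=[h,A,B,C,b]
After op 6 (rotate(+1)): offset=0, physical=[A,B,C,b,h], logical=[A,B,C,b,h]
After op 7 (swap(3, 0)): offset=0, physical=[b,B,C,A,h], logical=[b,B,C,A,h]
After op 8 (rotate(-1)): offset=4, physical=[b,B,C,A,h], logical=[h,b,B,C,A]
After op 9 (replace(2, 'm')): offset=4, physical=[b,m,C,A,h], logical=[h,b,m,C,A]
After op 10 (rotate(+2)): offset=1, physical=[b,m,C,A,h], logical=[m,C,A,h,b]

Answer: h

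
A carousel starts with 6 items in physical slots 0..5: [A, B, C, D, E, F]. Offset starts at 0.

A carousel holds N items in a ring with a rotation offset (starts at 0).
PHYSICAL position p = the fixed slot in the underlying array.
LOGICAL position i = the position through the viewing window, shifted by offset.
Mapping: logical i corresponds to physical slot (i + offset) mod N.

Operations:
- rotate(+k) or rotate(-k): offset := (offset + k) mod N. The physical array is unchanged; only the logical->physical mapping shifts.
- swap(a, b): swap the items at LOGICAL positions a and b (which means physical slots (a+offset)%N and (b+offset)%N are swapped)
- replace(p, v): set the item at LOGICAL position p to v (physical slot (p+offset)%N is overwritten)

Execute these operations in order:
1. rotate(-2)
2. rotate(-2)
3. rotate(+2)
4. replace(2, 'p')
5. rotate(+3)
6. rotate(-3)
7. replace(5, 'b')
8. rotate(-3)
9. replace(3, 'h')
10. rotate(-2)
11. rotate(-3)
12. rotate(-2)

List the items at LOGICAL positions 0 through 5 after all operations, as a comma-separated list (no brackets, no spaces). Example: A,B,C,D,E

Answer: p,B,C,b,h,F

Derivation:
After op 1 (rotate(-2)): offset=4, physical=[A,B,C,D,E,F], logical=[E,F,A,B,C,D]
After op 2 (rotate(-2)): offset=2, physical=[A,B,C,D,E,F], logical=[C,D,E,F,A,B]
After op 3 (rotate(+2)): offset=4, physical=[A,B,C,D,E,F], logical=[E,F,A,B,C,D]
After op 4 (replace(2, 'p')): offset=4, physical=[p,B,C,D,E,F], logical=[E,F,p,B,C,D]
After op 5 (rotate(+3)): offset=1, physical=[p,B,C,D,E,F], logical=[B,C,D,E,F,p]
After op 6 (rotate(-3)): offset=4, physical=[p,B,C,D,E,F], logical=[E,F,p,B,C,D]
After op 7 (replace(5, 'b')): offset=4, physical=[p,B,C,b,E,F], logical=[E,F,p,B,C,b]
After op 8 (rotate(-3)): offset=1, physical=[p,B,C,b,E,F], logical=[B,C,b,E,F,p]
After op 9 (replace(3, 'h')): offset=1, physical=[p,B,C,b,h,F], logical=[B,C,b,h,F,p]
After op 10 (rotate(-2)): offset=5, physical=[p,B,C,b,h,F], logical=[F,p,B,C,b,h]
After op 11 (rotate(-3)): offset=2, physical=[p,B,C,b,h,F], logical=[C,b,h,F,p,B]
After op 12 (rotate(-2)): offset=0, physical=[p,B,C,b,h,F], logical=[p,B,C,b,h,F]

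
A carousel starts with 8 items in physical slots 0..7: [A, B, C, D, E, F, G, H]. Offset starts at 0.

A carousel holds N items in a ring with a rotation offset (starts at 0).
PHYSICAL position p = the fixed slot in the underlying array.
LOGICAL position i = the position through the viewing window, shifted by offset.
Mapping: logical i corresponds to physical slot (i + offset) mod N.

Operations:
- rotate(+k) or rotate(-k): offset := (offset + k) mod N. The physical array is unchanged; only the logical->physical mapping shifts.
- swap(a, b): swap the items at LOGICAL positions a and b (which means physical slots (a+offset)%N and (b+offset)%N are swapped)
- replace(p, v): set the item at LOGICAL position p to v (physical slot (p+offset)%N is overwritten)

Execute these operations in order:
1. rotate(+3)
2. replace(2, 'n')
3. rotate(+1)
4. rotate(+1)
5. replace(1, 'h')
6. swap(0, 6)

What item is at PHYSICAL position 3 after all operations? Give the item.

Answer: n

Derivation:
After op 1 (rotate(+3)): offset=3, physical=[A,B,C,D,E,F,G,H], logical=[D,E,F,G,H,A,B,C]
After op 2 (replace(2, 'n')): offset=3, physical=[A,B,C,D,E,n,G,H], logical=[D,E,n,G,H,A,B,C]
After op 3 (rotate(+1)): offset=4, physical=[A,B,C,D,E,n,G,H], logical=[E,n,G,H,A,B,C,D]
After op 4 (rotate(+1)): offset=5, physical=[A,B,C,D,E,n,G,H], logical=[n,G,H,A,B,C,D,E]
After op 5 (replace(1, 'h')): offset=5, physical=[A,B,C,D,E,n,h,H], logical=[n,h,H,A,B,C,D,E]
After op 6 (swap(0, 6)): offset=5, physical=[A,B,C,n,E,D,h,H], logical=[D,h,H,A,B,C,n,E]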